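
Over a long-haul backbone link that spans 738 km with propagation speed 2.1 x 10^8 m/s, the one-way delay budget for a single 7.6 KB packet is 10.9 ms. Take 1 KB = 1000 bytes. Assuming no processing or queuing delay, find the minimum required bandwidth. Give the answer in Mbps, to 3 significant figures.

L = 60800 bits.
Propagation delay = 738000 / 210000000 = 3.51429 ms.
Transmission budget = 10.9 − 3.51429 = 7.38571 ms.
R ≥ L / t_tx = 60800 bits / 0.00738571 s = 8.23 Mbps.

8.23 Mbps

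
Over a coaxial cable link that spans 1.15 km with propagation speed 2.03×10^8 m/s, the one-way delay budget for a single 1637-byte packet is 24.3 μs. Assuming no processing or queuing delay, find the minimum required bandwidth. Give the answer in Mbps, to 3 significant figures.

703 Mbps

L = 13096 bits.
Propagation delay = 1150 / 2.03e+08 = 5.66502 μs.
Transmission budget = 24.3 − 5.66502 = 18.635 μs.
R ≥ L / t_tx = 13096 bits / 1.8635e-05 s = 703 Mbps.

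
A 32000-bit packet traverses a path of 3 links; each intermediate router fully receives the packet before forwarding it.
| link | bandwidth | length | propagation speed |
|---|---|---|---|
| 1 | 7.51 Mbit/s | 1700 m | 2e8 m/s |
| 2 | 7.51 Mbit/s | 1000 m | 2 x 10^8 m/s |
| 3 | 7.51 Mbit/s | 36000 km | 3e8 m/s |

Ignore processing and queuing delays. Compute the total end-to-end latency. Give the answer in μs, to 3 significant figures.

133000 μs

Transmission delay per hop = L/R = 32000/7510000 = 4260.99 μs; 3 hops → 12783 μs.
Propagation delays (d/s per hop): 8.5, 5, 120000 μs; sum = 120014 μs.
End-to-end = 133000 μs.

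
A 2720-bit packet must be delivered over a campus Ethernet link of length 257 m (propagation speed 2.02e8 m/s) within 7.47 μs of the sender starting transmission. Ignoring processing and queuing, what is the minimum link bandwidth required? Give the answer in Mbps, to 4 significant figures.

438.9 Mbps

Propagation delay = 257 / 202000000 = 1.27228 μs.
Transmission budget = 7.47 − 1.27228 = 6.19772 μs.
R ≥ L / t_tx = 2720 bits / 6.19772e-06 s = 438.9 Mbps.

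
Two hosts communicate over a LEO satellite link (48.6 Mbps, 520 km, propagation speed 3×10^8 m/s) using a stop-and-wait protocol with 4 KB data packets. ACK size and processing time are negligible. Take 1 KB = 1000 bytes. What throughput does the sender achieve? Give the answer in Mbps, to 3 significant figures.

7.76 Mbps

t_tx = L/R = 32000/48600000 = 0.000658436 s.
t_prop = 520000/300000000 = 0.00173333 s; RTT = 0.00346667 s.
Cycle = t_tx + RTT = 0.0041251 s.
Throughput = L / cycle = 32000 / 0.0041251 = 7.76 Mbps.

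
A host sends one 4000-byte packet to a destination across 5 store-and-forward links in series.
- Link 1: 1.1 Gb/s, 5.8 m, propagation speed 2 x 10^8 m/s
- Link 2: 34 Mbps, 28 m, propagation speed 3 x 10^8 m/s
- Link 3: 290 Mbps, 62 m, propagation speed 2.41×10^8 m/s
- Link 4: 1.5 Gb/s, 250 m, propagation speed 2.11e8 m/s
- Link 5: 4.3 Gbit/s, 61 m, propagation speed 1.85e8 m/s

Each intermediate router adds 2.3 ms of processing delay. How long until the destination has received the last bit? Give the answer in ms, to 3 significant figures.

L = 4000 × 8 = 32000 bits.
Transmission delays (L/R per hop): 0.0290909, 0.941176, 0.110345, 0.0213333, 0.00744186 ms; sum = 1.10939 ms.
Propagation delays (d/s per hop): 2.9e-05, 9.33333e-05, 0.000257261, 0.00118483, 0.00032973 ms; sum = 0.00189416 ms.
Processing at 4 router(s): 4 × 2.3 ms = 9.2 ms.
End-to-end = 10.3 ms.

10.3 ms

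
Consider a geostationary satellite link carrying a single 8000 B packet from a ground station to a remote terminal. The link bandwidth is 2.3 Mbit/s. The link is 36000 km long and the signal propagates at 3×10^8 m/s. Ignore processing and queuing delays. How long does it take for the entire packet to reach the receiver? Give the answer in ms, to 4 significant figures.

L = 8000 × 8 = 64000 bits.
Transmission delay = L/R = 64000 / 2300000 = 27.8261 ms.
Propagation delay = d/s = 36000000 m / 300000000 m/s = 120 ms.
Total = 147.8 ms.

147.8 ms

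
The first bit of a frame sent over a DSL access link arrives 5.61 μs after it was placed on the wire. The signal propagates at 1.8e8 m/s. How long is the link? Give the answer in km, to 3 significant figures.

1.01 km

d = s × t_prop = 180000000 × 5.61e-06 = 1.01 km.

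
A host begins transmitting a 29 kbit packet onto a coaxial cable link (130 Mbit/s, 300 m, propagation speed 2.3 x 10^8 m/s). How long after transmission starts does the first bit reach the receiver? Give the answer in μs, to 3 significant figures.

1.30 μs

First bit experiences only propagation delay: d/s = 300/2.3e+08 = 1.30 μs.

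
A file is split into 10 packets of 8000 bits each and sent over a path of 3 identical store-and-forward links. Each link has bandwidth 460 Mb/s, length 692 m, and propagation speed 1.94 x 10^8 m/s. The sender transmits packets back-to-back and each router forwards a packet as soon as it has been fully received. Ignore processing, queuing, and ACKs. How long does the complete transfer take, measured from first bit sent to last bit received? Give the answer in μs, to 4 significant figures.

Per-hop transmission t_tx = L/R = 8000/460000000 = 17.3913 μs.
Per-hop propagation t_prop = 692/194000000 = 3.56701 μs.
Pipeline fill: first packet needs 3·t_tx to clear all hops; remaining 9 packets each add one t_tx.
Total = (3+10-1)·t_tx + 3·t_prop = 12·17.3913 + 3·3.56701 = 219.4 μs.

219.4 μs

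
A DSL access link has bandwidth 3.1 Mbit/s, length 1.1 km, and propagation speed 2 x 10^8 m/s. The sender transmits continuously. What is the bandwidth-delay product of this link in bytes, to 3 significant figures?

Propagation delay = 1100 / 200000000 = 5.5e-06 s.
BDP = R × t_prop = 3100000 × 5.5e-06 = 17.05 bits.
In bytes: 17.05/8 = 2.13 bytes.

2.13 bytes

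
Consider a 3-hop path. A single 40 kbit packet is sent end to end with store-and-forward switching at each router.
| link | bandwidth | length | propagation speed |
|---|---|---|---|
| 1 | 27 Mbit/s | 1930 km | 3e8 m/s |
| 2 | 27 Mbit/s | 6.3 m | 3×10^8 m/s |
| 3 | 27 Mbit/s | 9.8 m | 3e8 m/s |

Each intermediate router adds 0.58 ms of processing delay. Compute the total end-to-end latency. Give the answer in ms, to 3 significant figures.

L = 40000 bits.
Transmission delay per hop = L/R = 40000/27000000 = 1.48148 ms; 3 hops → 4.44444 ms.
Propagation delays (d/s per hop): 6.43333, 2.1e-05, 3.26667e-05 ms; sum = 6.43339 ms.
Processing at 2 router(s): 2 × 0.58 ms = 1.16 ms.
End-to-end = 12.0 ms.

12.0 ms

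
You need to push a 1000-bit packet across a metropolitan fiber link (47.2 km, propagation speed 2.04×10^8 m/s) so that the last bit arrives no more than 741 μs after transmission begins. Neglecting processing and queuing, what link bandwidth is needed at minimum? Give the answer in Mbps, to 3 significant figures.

Propagation delay = 47200 / 204000000 = 231.373 μs.
Transmission budget = 741 − 231.373 = 509.627 μs.
R ≥ L / t_tx = 1000 bits / 0.000509627 s = 1.96 Mbps.

1.96 Mbps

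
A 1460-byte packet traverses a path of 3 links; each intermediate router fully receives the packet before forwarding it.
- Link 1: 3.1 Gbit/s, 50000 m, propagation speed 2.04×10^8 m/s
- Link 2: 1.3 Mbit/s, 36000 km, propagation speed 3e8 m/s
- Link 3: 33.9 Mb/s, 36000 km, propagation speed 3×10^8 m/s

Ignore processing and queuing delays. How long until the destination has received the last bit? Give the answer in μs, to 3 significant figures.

L = 1460 × 8 = 11680 bits.
Transmission delays (L/R per hop): 3.76774, 8984.62, 344.543 μs; sum = 9332.93 μs.
Propagation delays (d/s per hop): 245.098, 120000, 120000 μs; sum = 240245 μs.
End-to-end = 250000 μs.

250000 μs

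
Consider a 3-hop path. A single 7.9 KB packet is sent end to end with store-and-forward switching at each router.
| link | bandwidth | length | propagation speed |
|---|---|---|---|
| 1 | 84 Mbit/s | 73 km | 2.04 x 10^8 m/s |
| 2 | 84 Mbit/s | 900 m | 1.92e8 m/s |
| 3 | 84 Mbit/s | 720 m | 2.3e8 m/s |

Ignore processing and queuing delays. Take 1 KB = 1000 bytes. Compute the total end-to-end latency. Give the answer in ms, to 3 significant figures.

2.62 ms

L = 63200 bits.
Transmission delay per hop = L/R = 63200/84000000 = 0.752381 ms; 3 hops → 2.25714 ms.
Propagation delays (d/s per hop): 0.357843, 0.0046875, 0.00313043 ms; sum = 0.365661 ms.
End-to-end = 2.62 ms.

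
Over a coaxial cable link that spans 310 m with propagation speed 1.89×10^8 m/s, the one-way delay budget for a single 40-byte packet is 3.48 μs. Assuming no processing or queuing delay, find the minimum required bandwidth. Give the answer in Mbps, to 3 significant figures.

174 Mbps

L = 320 bits.
Propagation delay = 310 / 189000000 = 1.64021 μs.
Transmission budget = 3.48 − 1.64021 = 1.83979 μs.
R ≥ L / t_tx = 320 bits / 1.83979e-06 s = 174 Mbps.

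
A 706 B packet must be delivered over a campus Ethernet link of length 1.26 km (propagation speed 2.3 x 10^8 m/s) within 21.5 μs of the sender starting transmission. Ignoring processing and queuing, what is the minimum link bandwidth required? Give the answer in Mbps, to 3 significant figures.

353 Mbps

L = 5648 bits.
Propagation delay = 1260 / 2.3e+08 = 5.47826 μs.
Transmission budget = 21.5 − 5.47826 = 16.0217 μs.
R ≥ L / t_tx = 5648 bits / 1.60217e-05 s = 353 Mbps.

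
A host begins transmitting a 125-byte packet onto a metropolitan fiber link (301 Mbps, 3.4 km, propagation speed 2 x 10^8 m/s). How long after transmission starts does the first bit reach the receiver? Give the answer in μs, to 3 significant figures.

17.0 μs

First bit experiences only propagation delay: d/s = 3400/200000000 = 17.0 μs.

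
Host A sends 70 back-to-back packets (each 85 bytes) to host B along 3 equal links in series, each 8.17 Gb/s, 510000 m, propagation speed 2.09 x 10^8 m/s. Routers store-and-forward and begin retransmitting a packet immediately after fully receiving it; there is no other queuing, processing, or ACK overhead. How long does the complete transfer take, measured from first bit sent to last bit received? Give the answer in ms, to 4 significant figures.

Per-hop transmission t_tx = L/R = 680/8170000000 = 8.32313e-05 ms.
Per-hop propagation t_prop = 510000/209000000 = 2.44019 ms.
Pipeline fill: first packet needs 3·t_tx to clear all hops; remaining 69 packets each add one t_tx.
Total = (3+70-1)·t_tx + 3·t_prop = 72·8.32313e-05 + 3·2.44019 = 7.327 ms.

7.327 ms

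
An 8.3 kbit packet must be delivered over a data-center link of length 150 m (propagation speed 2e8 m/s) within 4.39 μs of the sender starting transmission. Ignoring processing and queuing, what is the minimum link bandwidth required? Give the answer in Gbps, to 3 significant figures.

Propagation delay = 150 / 200000000 = 0.75 μs.
Transmission budget = 4.39 − 0.75 = 3.64 μs.
R ≥ L / t_tx = 8300 bits / 3.64e-06 s = 2.28 Gbps.

2.28 Gbps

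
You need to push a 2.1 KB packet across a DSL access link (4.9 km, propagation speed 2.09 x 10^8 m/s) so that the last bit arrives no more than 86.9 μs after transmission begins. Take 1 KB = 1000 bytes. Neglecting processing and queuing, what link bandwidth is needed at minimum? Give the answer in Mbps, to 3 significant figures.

265 Mbps

L = 16800 bits.
Propagation delay = 4900 / 209000000 = 23.445 μs.
Transmission budget = 86.9 − 23.445 = 63.455 μs.
R ≥ L / t_tx = 16800 bits / 6.3455e-05 s = 265 Mbps.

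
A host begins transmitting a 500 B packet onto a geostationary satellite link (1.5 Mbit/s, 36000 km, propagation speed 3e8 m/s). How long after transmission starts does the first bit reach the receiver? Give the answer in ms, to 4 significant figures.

120.0 ms

First bit experiences only propagation delay: d/s = 36000000/300000000 = 120.0 ms.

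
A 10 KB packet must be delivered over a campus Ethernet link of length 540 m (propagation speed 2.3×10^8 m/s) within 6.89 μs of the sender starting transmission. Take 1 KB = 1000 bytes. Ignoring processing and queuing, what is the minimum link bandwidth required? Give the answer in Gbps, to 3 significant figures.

17.6 Gbps

L = 80000 bits.
Propagation delay = 540 / 2.3e+08 = 2.34783 μs.
Transmission budget = 6.89 − 2.34783 = 4.54217 μs.
R ≥ L / t_tx = 80000 bits / 4.54217e-06 s = 17.6 Gbps.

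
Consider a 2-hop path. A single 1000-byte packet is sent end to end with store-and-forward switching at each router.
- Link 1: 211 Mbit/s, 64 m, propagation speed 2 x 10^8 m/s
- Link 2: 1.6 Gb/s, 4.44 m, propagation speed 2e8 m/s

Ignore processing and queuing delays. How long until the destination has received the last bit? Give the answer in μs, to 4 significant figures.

L = 1000 × 8 = 8000 bits.
Transmission delays (L/R per hop): 37.9147, 5 μs; sum = 42.9147 μs.
Propagation delays (d/s per hop): 0.32, 0.0222 μs; sum = 0.3422 μs.
End-to-end = 43.26 μs.

43.26 μs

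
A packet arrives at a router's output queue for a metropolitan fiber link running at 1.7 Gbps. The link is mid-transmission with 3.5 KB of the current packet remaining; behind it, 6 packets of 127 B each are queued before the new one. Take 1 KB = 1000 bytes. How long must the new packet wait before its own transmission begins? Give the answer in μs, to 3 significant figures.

Each queued packet: L/R = 1016/1700000000 = 0.597647 μs.
6 queued → 3.58588 μs.
Plus remaining 28000 bits of current packet: 16.4706 μs.
Queuing delay = 20.1 μs.

20.1 μs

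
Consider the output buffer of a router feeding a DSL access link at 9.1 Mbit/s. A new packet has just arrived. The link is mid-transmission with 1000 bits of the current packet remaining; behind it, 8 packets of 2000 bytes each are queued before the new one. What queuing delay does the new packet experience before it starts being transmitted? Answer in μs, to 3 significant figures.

14200 μs

Each queued packet: L/R = 16000/9100000 = 1758.24 μs.
8 queued → 14065.9 μs.
Plus remaining 1000 bits of current packet: 109.89 μs.
Queuing delay = 14200 μs.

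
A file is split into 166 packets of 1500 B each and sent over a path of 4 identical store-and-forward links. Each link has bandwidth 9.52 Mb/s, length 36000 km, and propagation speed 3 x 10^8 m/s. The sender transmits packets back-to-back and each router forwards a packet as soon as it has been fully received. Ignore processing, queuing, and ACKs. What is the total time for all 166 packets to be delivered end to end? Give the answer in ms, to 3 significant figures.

Per-hop transmission t_tx = L/R = 12000/9520000 = 1.2605 ms.
Per-hop propagation t_prop = 36000000/300000000 = 120 ms.
Pipeline fill: first packet needs 4·t_tx to clear all hops; remaining 165 packets each add one t_tx.
Total = (4+166-1)·t_tx + 4·t_prop = 169·1.2605 + 4·120 = 693 ms.

693 ms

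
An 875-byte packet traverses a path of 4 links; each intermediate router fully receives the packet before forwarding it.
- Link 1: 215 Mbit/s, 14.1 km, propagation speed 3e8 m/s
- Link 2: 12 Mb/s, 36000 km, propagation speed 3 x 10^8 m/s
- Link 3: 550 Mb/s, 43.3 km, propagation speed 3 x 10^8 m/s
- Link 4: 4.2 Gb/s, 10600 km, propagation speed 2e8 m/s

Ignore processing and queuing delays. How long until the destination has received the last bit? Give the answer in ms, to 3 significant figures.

L = 875 × 8 = 7000 bits.
Transmission delays (L/R per hop): 0.0325581, 0.583333, 0.0127273, 0.00166667 ms; sum = 0.630285 ms.
Propagation delays (d/s per hop): 0.047, 120, 0.144333, 53 ms; sum = 173.191 ms.
End-to-end = 174 ms.

174 ms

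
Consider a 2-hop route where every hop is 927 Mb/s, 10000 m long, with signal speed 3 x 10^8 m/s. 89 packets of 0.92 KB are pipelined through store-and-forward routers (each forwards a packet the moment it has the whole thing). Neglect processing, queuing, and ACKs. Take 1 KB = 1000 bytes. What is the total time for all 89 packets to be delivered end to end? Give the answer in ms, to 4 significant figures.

Per-hop transmission t_tx = L/R = 7360/927000000 = 0.00793959 ms.
Per-hop propagation t_prop = 10000/300000000 = 0.0333333 ms.
Pipeline fill: first packet needs 2·t_tx to clear all hops; remaining 88 packets each add one t_tx.
Total = (2+89-1)·t_tx + 2·t_prop = 90·0.00793959 + 2·0.0333333 = 0.7812 ms.

0.7812 ms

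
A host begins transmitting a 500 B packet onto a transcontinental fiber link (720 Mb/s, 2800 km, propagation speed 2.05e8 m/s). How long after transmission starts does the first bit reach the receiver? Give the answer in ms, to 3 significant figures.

13.7 ms

First bit experiences only propagation delay: d/s = 2800000/2.05e+08 = 13.7 ms.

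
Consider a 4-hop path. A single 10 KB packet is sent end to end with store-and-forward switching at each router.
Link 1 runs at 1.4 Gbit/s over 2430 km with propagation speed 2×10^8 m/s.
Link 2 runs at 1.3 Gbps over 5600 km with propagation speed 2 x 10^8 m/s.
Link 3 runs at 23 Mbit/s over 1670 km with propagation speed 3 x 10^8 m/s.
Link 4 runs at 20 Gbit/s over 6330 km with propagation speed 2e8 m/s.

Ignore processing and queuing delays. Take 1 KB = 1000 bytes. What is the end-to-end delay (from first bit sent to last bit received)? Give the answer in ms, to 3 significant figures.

L = 80000 bits.
Transmission delays (L/R per hop): 0.0571429, 0.0615385, 3.47826, 0.004 ms; sum = 3.60094 ms.
Propagation delays (d/s per hop): 12.15, 28, 5.56667, 31.65 ms; sum = 77.3667 ms.
End-to-end = 81.0 ms.

81.0 ms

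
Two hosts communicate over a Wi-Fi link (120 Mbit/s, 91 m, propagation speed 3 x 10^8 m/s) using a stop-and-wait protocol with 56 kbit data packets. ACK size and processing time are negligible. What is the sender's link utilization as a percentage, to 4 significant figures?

99.87 %

t_tx = L/R = 56000/120000000 = 0.000466667 s.
t_prop = 91/300000000 = 3.03333e-07 s; RTT = 6.06667e-07 s.
Cycle = t_tx + RTT = 0.000467273 s.
Utilization = t_tx / cycle = 0.000466667/0.000467273 = 99.87 %.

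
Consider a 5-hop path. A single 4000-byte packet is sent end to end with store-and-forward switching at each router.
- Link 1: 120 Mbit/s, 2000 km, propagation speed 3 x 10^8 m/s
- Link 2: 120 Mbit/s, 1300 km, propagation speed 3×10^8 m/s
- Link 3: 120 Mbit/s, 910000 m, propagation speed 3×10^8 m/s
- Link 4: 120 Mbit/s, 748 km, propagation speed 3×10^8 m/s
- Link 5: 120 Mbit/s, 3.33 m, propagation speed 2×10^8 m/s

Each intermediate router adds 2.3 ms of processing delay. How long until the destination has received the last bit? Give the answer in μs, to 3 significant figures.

L = 4000 × 8 = 32000 bits.
Transmission delay per hop = L/R = 32000/120000000 = 266.667 μs; 5 hops → 1333.33 μs.
Propagation delays (d/s per hop): 6666.67, 4333.33, 3033.33, 2493.33, 0.01665 μs; sum = 16526.7 μs.
Processing at 4 router(s): 4 × 2.3 ms = 9200 μs.
End-to-end = 27100 μs.

27100 μs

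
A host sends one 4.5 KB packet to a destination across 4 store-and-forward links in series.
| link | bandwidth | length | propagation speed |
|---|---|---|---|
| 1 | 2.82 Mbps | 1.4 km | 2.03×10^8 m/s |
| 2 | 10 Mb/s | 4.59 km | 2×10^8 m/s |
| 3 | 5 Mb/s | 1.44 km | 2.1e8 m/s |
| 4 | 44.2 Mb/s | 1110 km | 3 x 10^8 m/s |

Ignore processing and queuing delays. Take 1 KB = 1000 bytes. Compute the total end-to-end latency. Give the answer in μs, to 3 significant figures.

28100 μs

L = 36000 bits.
Transmission delays (L/R per hop): 12766, 3600, 7200, 814.48 μs; sum = 24380.4 μs.
Propagation delays (d/s per hop): 6.89655, 22.95, 6.85714, 3700 μs; sum = 3736.7 μs.
End-to-end = 28100 μs.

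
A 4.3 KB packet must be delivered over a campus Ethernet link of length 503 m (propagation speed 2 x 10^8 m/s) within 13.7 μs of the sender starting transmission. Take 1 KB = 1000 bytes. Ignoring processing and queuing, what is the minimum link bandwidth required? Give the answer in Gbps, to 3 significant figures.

3.08 Gbps

L = 34400 bits.
Propagation delay = 503 / 200000000 = 2.515 μs.
Transmission budget = 13.7 − 2.515 = 11.185 μs.
R ≥ L / t_tx = 34400 bits / 1.1185e-05 s = 3.08 Gbps.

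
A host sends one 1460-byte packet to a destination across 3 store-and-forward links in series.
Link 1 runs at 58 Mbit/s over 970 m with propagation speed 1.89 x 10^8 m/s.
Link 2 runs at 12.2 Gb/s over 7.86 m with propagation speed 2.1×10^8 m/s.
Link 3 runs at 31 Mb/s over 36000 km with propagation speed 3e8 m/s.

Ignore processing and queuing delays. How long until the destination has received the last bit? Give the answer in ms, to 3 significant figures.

121 ms

L = 1460 × 8 = 11680 bits.
Transmission delays (L/R per hop): 0.201379, 0.000957377, 0.376774 ms; sum = 0.579111 ms.
Propagation delays (d/s per hop): 0.00513228, 3.74286e-05, 120 ms; sum = 120.005 ms.
End-to-end = 121 ms.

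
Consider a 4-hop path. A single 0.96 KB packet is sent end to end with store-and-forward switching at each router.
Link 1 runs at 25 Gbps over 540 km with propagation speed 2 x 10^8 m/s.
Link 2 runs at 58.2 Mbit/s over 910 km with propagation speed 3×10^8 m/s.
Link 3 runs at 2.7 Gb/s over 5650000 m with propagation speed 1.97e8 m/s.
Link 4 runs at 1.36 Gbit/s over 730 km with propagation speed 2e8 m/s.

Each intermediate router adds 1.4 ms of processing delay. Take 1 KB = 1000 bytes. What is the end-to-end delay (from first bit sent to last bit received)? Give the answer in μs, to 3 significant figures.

42400 μs

L = 7680 bits.
Transmission delays (L/R per hop): 0.3072, 131.959, 2.84444, 5.64706 μs; sum = 140.757 μs.
Propagation delays (d/s per hop): 2700, 3033.33, 28680.2, 3650 μs; sum = 38063.5 μs.
Processing at 3 router(s): 3 × 1.4 ms = 4200 μs.
End-to-end = 42400 μs.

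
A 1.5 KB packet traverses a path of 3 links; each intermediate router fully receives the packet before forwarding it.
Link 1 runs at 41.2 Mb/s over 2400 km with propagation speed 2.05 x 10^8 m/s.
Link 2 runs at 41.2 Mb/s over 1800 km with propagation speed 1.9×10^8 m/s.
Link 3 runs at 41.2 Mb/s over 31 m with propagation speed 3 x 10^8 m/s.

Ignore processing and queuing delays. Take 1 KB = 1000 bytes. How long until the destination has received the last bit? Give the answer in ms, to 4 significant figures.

22.05 ms

L = 12000 bits.
Transmission delay per hop = L/R = 12000/41200000 = 0.291262 ms; 3 hops → 0.873786 ms.
Propagation delays (d/s per hop): 11.7073, 9.47368, 0.000103333 ms; sum = 21.1811 ms.
End-to-end = 22.05 ms.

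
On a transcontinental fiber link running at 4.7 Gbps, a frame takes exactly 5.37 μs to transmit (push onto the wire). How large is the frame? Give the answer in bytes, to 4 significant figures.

3155 bytes

L = R × t_tx = 4700000000 b/s × 5.37e-06 s = 25239 bits.
In bytes: 25239 / 8 = 3155 bytes.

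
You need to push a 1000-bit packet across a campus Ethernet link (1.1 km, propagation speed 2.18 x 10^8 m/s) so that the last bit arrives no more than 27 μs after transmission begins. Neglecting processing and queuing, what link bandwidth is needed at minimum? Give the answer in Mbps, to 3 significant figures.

Propagation delay = 1100 / 2.18e+08 = 5.04587 μs.
Transmission budget = 27 − 5.04587 = 21.9541 μs.
R ≥ L / t_tx = 1000 bits / 2.19541e-05 s = 45.5 Mbps.

45.5 Mbps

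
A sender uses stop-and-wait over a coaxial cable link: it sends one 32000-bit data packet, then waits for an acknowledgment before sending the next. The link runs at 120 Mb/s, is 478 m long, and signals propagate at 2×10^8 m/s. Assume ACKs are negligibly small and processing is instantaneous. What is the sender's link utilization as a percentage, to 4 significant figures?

98.24 %

t_tx = L/R = 32000/120000000 = 0.000266667 s.
t_prop = 478/200000000 = 2.39e-06 s; RTT = 4.78e-06 s.
Cycle = t_tx + RTT = 0.000271447 s.
Utilization = t_tx / cycle = 0.000266667/0.000271447 = 98.24 %.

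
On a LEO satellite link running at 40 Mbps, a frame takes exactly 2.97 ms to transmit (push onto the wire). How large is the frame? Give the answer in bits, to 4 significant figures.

118800 bits

L = R × t_tx = 40000000 b/s × 0.00297 s = 118800 bits.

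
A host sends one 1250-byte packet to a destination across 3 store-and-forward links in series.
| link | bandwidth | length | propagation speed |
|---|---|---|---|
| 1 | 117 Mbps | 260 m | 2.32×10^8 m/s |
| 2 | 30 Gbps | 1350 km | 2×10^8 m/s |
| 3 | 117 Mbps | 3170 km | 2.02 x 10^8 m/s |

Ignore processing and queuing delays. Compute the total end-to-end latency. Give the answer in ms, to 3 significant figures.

22.6 ms

L = 1250 × 8 = 10000 bits.
Transmission delays (L/R per hop): 0.0854701, 0.000333333, 0.0854701 ms; sum = 0.171274 ms.
Propagation delays (d/s per hop): 0.00112069, 6.75, 15.6931 ms; sum = 22.4442 ms.
End-to-end = 22.6 ms.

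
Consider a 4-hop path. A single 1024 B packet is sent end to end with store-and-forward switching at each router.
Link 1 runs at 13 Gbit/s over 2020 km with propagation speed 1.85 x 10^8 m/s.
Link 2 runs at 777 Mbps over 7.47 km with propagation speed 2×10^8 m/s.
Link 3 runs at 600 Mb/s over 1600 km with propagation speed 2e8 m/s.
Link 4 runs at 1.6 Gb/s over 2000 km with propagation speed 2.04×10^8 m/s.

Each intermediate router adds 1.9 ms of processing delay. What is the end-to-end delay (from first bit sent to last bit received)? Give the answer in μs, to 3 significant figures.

34500 μs

L = 1024 × 8 = 8192 bits.
Transmission delays (L/R per hop): 0.630154, 10.5431, 13.6533, 5.12 μs; sum = 29.9466 μs.
Propagation delays (d/s per hop): 10918.9, 37.35, 8000, 9803.92 μs; sum = 28760.2 μs.
Processing at 3 router(s): 3 × 1.9 ms = 5700 μs.
End-to-end = 34500 μs.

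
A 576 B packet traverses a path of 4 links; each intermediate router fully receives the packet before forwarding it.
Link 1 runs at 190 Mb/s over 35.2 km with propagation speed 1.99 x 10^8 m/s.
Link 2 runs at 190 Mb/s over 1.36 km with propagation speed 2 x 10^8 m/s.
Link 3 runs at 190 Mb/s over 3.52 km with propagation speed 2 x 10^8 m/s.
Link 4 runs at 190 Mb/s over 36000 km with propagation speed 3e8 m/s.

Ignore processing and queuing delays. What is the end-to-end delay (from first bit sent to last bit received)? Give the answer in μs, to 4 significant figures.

120300 μs

L = 576 × 8 = 4608 bits.
Transmission delay per hop = L/R = 4608/190000000 = 24.2526 μs; 4 hops → 97.0105 μs.
Propagation delays (d/s per hop): 176.884, 6.8, 17.6, 120000 μs; sum = 120201 μs.
End-to-end = 120300 μs.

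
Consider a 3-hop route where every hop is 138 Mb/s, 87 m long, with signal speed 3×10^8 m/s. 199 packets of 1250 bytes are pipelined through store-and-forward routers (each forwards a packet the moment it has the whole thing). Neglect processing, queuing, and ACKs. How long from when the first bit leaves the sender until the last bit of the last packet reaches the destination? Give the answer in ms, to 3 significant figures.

Per-hop transmission t_tx = L/R = 10000/138000000 = 0.0724638 ms.
Per-hop propagation t_prop = 87/300000000 = 0.00029 ms.
Pipeline fill: first packet needs 3·t_tx to clear all hops; remaining 198 packets each add one t_tx.
Total = (3+199-1)·t_tx + 3·t_prop = 201·0.0724638 + 3·0.00029 = 14.6 ms.

14.6 ms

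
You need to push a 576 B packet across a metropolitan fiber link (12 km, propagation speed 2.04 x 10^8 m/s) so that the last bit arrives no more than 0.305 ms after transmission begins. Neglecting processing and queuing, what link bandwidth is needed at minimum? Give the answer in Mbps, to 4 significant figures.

L = 4608 bits.
Propagation delay = 12000 / 204000000 = 0.0588235 ms.
Transmission budget = 0.305 − 0.0588235 = 0.246176 ms.
R ≥ L / t_tx = 4608 bits / 0.000246176 s = 18.72 Mbps.

18.72 Mbps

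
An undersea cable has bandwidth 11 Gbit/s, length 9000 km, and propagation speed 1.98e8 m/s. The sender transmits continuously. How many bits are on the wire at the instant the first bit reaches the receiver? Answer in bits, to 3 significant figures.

Propagation delay = 9000000 / 198000000 = 0.0454545 s.
BDP = R × t_prop = 11000000000 × 0.0454545 = 500000000 bits.

500000000 bits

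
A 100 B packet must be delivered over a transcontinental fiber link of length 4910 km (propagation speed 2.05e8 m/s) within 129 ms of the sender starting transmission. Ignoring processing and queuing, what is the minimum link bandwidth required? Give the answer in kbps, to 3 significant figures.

7.62 kbps

L = 800 bits.
Propagation delay = 4910000 / 2.05e+08 = 23.9512 ms.
Transmission budget = 129 − 23.9512 = 105.049 ms.
R ≥ L / t_tx = 800 bits / 0.105049 s = 7.62 kbps.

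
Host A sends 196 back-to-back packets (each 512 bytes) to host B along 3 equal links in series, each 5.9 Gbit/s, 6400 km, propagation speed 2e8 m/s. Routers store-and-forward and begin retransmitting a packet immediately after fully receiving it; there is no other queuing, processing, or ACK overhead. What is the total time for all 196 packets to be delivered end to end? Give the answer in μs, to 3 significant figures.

Per-hop transmission t_tx = L/R = 4096/5900000000 = 0.694237 μs.
Per-hop propagation t_prop = 6400000/200000000 = 32000 μs.
Pipeline fill: first packet needs 3·t_tx to clear all hops; remaining 195 packets each add one t_tx.
Total = (3+196-1)·t_tx + 3·t_prop = 198·0.694237 + 3·32000 = 96100 μs.

96100 μs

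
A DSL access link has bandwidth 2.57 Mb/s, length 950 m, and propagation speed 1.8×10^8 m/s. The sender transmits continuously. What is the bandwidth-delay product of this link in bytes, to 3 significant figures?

Propagation delay = 950 / 180000000 = 5.27778e-06 s.
BDP = R × t_prop = 2570000 × 5.27778e-06 = 13.5639 bits.
In bytes: 13.5639/8 = 1.70 bytes.

1.70 bytes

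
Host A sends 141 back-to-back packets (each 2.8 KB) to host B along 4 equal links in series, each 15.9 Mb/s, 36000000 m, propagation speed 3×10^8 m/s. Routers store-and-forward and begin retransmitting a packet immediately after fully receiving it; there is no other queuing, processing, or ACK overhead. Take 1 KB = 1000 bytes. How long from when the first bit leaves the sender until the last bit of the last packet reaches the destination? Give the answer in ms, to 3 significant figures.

Per-hop transmission t_tx = L/R = 22400/15900000 = 1.40881 ms.
Per-hop propagation t_prop = 36000000/300000000 = 120 ms.
Pipeline fill: first packet needs 4·t_tx to clear all hops; remaining 140 packets each add one t_tx.
Total = (4+141-1)·t_tx + 4·t_prop = 144·1.40881 + 4·120 = 683 ms.

683 ms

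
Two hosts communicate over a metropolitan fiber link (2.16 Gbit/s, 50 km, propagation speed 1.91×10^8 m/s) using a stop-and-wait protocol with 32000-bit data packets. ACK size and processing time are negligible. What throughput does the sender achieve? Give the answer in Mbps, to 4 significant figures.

t_tx = L/R = 32000/2160000000 = 1.48148e-05 s.
t_prop = 50000/191000000 = 0.00026178 s; RTT = 0.00052356 s.
Cycle = t_tx + RTT = 0.000538375 s.
Throughput = L / cycle = 32000 / 0.000538375 = 59.44 Mbps.

59.44 Mbps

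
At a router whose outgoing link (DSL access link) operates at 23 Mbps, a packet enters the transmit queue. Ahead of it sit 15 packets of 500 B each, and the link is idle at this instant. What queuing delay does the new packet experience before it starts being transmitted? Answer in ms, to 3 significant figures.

2.61 ms

Each queued packet: L/R = 4000/23000000 = 0.173913 ms.
15 queued → 2.6087 ms.
Queuing delay = 2.61 ms.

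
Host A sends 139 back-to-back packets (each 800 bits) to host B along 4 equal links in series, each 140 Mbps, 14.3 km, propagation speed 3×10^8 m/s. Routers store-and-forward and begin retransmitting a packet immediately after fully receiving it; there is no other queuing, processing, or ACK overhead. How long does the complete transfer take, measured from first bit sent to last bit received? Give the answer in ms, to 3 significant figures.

Per-hop transmission t_tx = L/R = 800/140000000 = 0.00571429 ms.
Per-hop propagation t_prop = 14300/300000000 = 0.0476667 ms.
Pipeline fill: first packet needs 4·t_tx to clear all hops; remaining 138 packets each add one t_tx.
Total = (4+139-1)·t_tx + 4·t_prop = 142·0.00571429 + 4·0.0476667 = 1.00 ms.

1.00 ms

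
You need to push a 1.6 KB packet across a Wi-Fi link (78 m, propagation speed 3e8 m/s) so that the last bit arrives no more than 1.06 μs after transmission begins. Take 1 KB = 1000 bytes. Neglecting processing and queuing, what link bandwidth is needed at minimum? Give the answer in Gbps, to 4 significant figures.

16.00 Gbps

L = 12800 bits.
Propagation delay = 78 / 300000000 = 0.26 μs.
Transmission budget = 1.06 − 0.26 = 0.8 μs.
R ≥ L / t_tx = 12800 bits / 8e-07 s = 16.00 Gbps.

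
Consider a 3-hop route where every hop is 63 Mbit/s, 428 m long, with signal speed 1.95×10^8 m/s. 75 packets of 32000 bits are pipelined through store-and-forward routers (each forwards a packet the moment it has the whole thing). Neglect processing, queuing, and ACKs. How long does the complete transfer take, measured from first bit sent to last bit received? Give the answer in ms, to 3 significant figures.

Per-hop transmission t_tx = L/R = 32000/63000000 = 0.507937 ms.
Per-hop propagation t_prop = 428/195000000 = 0.00219487 ms.
Pipeline fill: first packet needs 3·t_tx to clear all hops; remaining 74 packets each add one t_tx.
Total = (3+75-1)·t_tx + 3·t_prop = 77·0.507937 + 3·0.00219487 = 39.1 ms.

39.1 ms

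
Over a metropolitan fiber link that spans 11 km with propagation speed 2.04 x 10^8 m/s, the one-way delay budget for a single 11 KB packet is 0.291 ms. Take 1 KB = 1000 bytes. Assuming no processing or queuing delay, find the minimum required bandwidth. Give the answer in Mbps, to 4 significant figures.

371.2 Mbps

L = 88000 bits.
Propagation delay = 11000 / 204000000 = 0.0539216 ms.
Transmission budget = 0.291 − 0.0539216 = 0.237078 ms.
R ≥ L / t_tx = 88000 bits / 0.000237078 s = 371.2 Mbps.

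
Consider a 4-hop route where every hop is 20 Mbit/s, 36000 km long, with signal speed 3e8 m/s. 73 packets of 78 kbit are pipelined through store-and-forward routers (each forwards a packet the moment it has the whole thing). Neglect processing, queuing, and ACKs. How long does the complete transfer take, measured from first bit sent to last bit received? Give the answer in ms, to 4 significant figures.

Per-hop transmission t_tx = L/R = 78000/20000000 = 3.9 ms.
Per-hop propagation t_prop = 36000000/300000000 = 120 ms.
Pipeline fill: first packet needs 4·t_tx to clear all hops; remaining 72 packets each add one t_tx.
Total = (4+73-1)·t_tx + 4·t_prop = 76·3.9 + 4·120 = 776.4 ms.

776.4 ms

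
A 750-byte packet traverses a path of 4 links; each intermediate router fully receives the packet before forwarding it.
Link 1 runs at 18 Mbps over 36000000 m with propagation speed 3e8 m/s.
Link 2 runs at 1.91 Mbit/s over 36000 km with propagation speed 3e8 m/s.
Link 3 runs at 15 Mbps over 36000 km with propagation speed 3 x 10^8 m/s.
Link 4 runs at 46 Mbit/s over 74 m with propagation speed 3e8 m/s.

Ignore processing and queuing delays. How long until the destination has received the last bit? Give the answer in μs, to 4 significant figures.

364000 μs

L = 750 × 8 = 6000 bits.
Transmission delays (L/R per hop): 333.333, 3141.36, 400, 130.435 μs; sum = 4005.13 μs.
Propagation delays (d/s per hop): 120000, 120000, 120000, 0.246667 μs; sum = 360000 μs.
End-to-end = 364000 μs.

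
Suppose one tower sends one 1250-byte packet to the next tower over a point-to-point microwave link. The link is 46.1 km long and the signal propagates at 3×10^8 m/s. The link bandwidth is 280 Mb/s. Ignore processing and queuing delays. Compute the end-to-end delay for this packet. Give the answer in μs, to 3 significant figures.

L = 1250 × 8 = 10000 bits.
Transmission delay = L/R = 10000 / 280000000 = 35.7143 μs.
Propagation delay = d/s = 46100 m / 300000000 m/s = 153.667 μs.
Total = 189 μs.

189 μs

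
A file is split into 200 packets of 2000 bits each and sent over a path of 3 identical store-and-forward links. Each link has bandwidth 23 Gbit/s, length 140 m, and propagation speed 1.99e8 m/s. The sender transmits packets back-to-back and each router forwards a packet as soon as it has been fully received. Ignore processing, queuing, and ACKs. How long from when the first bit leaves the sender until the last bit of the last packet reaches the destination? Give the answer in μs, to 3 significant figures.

19.7 μs

Per-hop transmission t_tx = L/R = 2000/23000000000 = 0.0869565 μs.
Per-hop propagation t_prop = 140/199000000 = 0.703518 μs.
Pipeline fill: first packet needs 3·t_tx to clear all hops; remaining 199 packets each add one t_tx.
Total = (3+200-1)·t_tx + 3·t_prop = 202·0.0869565 + 3·0.703518 = 19.7 μs.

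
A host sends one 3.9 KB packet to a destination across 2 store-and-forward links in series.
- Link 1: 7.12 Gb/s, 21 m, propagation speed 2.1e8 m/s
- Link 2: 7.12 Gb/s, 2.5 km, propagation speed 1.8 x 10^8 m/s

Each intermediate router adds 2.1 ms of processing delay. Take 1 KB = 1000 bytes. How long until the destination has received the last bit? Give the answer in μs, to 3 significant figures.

2120 μs

L = 31200 bits.
Transmission delay per hop = L/R = 31200/7120000000 = 4.38202 μs; 2 hops → 8.76404 μs.
Propagation delays (d/s per hop): 0.1, 13.8889 μs; sum = 13.9889 μs.
Processing at 1 router(s): 1 × 2.1 ms = 2100 μs.
End-to-end = 2120 μs.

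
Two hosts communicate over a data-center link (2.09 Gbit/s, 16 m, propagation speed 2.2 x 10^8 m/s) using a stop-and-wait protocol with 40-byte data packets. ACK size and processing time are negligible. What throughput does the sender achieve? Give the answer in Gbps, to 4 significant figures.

1.072 Gbps

t_tx = L/R = 320/2.09e+09 = 1.5311e-07 s.
t_prop = 16/2.2e+08 = 7.27273e-08 s; RTT = 1.45455e-07 s.
Cycle = t_tx + RTT = 2.98565e-07 s.
Throughput = L / cycle = 320 / 2.98565e-07 = 1.072 Gbps.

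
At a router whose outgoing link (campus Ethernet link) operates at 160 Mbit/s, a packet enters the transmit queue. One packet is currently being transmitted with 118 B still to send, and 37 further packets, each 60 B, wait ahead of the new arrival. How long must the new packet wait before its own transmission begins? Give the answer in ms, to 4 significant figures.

0.1169 ms

Each queued packet: L/R = 480/160000000 = 0.003 ms.
37 queued → 0.111 ms.
Plus remaining 944 bits of current packet: 0.0059 ms.
Queuing delay = 0.1169 ms.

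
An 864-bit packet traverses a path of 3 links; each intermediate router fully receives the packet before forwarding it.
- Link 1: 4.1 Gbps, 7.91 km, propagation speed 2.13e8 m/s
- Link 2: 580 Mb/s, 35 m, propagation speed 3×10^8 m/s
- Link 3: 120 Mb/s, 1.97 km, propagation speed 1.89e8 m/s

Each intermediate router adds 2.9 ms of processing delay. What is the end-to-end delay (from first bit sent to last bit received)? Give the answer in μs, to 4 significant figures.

Transmission delays (L/R per hop): 0.210732, 1.48966, 7.2 μs; sum = 8.90039 μs.
Propagation delays (d/s per hop): 37.1362, 0.116667, 10.4233 μs; sum = 47.6761 μs.
Processing at 2 router(s): 2 × 2.9 ms = 5800 μs.
End-to-end = 5857 μs.

5857 μs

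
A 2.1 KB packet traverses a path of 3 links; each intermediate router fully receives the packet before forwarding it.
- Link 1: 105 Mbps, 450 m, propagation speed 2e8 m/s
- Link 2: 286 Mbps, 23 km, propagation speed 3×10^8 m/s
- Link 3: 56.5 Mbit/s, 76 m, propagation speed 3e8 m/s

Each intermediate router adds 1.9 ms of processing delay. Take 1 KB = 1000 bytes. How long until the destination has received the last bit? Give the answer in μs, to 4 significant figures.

4395 μs

L = 16800 bits.
Transmission delays (L/R per hop): 160, 58.7413, 297.345 μs; sum = 516.086 μs.
Propagation delays (d/s per hop): 2.25, 76.6667, 0.253333 μs; sum = 79.17 μs.
Processing at 2 router(s): 2 × 1.9 ms = 3800 μs.
End-to-end = 4395 μs.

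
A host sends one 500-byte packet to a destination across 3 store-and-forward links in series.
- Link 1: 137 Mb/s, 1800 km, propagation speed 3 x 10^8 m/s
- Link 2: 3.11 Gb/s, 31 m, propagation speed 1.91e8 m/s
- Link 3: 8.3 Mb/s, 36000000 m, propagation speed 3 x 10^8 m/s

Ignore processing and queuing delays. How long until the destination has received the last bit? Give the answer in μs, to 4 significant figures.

126500 μs

L = 500 × 8 = 4000 bits.
Transmission delays (L/R per hop): 29.1971, 1.28617, 481.928 μs; sum = 512.411 μs.
Propagation delays (d/s per hop): 6000, 0.162304, 120000 μs; sum = 126000 μs.
End-to-end = 126500 μs.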